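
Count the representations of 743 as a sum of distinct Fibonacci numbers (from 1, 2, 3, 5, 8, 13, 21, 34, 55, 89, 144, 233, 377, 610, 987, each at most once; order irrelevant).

14

Each representation comes from the Zeckendorf form by replacing some F_k with F_{k−1} + F_{k−2} where possible.
743 = 610+89+34+8+2 = 610+89+34+5+3+2 = 610+89+21+13+8+2 = … (11 more), for 14 in all.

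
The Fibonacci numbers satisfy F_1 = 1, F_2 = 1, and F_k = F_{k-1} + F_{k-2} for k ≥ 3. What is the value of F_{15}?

Iterating the recurrence up to F_{11} = 89 and F_{10} = 55:
F_{12} = F_{11} + F_{10} = 89 + 55 = 144
F_{13} = F_{12} + F_{11} = 144 + 89 = 233
F_{14} = F_{13} + F_{12} = 233 + 144 = 377
F_{15} = F_{14} + F_{13} = 377 + 233 = 610

610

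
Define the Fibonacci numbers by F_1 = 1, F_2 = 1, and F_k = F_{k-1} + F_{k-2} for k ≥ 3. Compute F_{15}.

610

Iterating the recurrence up to F_{9} = 34 and F_{8} = 21:
F_{10} = F_{9} + F_{8} = 34 + 21 = 55
F_{11} = F_{10} + F_{9} = 55 + 34 = 89
F_{12} = F_{11} + F_{10} = 89 + 55 = 144
F_{13} = F_{12} + F_{11} = 144 + 89 = 233
F_{14} = F_{13} + F_{12} = 233 + 144 = 377
F_{15} = F_{14} + F_{13} = 377 + 233 = 610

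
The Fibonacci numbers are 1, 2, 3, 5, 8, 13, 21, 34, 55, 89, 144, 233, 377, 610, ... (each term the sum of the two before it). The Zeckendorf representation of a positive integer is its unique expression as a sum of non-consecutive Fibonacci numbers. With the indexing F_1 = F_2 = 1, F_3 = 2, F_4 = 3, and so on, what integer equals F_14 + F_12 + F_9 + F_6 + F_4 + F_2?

F_14 + F_12 + F_9 + F_6 + F_4 + F_2 = 377 + 144 + 34 + 8 + 3 + 1 = 567.

567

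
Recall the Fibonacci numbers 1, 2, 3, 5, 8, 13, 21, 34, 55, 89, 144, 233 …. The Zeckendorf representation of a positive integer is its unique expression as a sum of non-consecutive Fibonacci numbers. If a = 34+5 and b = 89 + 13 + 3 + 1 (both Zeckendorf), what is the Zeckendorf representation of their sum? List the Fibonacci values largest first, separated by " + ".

144 + 1

The two numbers are 39 and 106, so their sum is 145.
Greedy algorithm:
take 144 (≤ 145); 145 − 144 = 1
take 1 (≤ 1); 1 − 1 = 0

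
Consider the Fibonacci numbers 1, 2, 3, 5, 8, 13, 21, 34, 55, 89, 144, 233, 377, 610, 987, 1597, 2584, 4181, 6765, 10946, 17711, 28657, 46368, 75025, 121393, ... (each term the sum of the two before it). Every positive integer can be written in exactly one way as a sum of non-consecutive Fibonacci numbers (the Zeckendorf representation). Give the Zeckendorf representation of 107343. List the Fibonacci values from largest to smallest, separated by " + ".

75025 ≤ 107343 < 121393, so take 75025; remainder 32318
28657 ≤ 32318 < 46368, so take 28657; remainder 3661
2584 ≤ 3661 < 4181, so take 2584; remainder 1077
987 ≤ 1077 < 1597, so take 987; remainder 90
89 ≤ 90 < 144, so take 89; remainder 1
1 ≤ 1 < 2, so take 1; remainder 0
So 107343 = 75025 + 28657 + 2584 + 987 + 89 + 1, with no two terms consecutive in the sequence.

75025 + 28657 + 2584 + 987 + 89 + 1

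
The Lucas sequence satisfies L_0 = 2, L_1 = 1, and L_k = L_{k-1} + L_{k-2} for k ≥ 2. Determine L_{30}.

1860498

Iterating the recurrence up to L_{26} = 271443 and L_{25} = 167761:
L_{27} = L_{26} + L_{25} = 271443 + 167761 = 439204
L_{28} = L_{27} + L_{26} = 439204 + 271443 = 710647
L_{29} = L_{28} + L_{27} = 710647 + 439204 = 1149851
L_{30} = L_{29} + L_{28} = 1149851 + 710647 = 1860498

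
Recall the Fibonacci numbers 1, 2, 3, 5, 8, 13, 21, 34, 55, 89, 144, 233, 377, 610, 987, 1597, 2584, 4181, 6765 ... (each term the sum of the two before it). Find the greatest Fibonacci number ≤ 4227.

4181

4181 ≤ 4227 < 6765, so the largest Fibonacci number not exceeding 4227 is 4181.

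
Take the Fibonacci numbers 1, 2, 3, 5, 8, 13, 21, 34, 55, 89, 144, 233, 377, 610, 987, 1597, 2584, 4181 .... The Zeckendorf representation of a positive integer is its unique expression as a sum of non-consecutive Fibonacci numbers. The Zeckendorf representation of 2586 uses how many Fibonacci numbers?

2586 − 2584 = 2
2 − 2 = 0
2586 = 2584 + 2, which has 2 terms.

2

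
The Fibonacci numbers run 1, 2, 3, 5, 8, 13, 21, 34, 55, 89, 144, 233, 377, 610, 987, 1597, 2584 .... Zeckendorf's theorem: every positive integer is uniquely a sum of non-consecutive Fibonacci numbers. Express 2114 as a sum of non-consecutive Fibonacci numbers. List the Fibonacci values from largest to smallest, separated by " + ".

2114 − 1597 = 517
517 − 377 = 140
140 − 89 = 51
51 − 34 = 17
17 − 13 = 4
4 − 3 = 1
1 − 1 = 0
So 2114 = 1597 + 377 + 89 + 34 + 13 + 3 + 1, with no two terms consecutive in the sequence.

1597 + 377 + 89 + 34 + 13 + 3 + 1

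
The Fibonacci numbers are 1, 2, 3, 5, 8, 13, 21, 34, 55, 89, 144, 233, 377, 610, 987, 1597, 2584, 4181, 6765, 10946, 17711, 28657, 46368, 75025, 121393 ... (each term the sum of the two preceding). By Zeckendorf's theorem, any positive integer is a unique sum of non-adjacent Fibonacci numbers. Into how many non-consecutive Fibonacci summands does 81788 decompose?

10

Greedily peel off the largest Fibonacci term at each step:
81788: greatest Fibonacci not exceeding it is 75025, leaving 6763
6763: greatest Fibonacci not exceeding it is 4181, leaving 2582
2582: greatest Fibonacci not exceeding it is 1597, leaving 985
985: greatest Fibonacci not exceeding it is 610, leaving 375
375: greatest Fibonacci not exceeding it is 233, leaving 142
142: greatest Fibonacci not exceeding it is 89, leaving 53
53: greatest Fibonacci not exceeding it is 34, leaving 19
19: greatest Fibonacci not exceeding it is 13, leaving 6
6: greatest Fibonacci not exceeding it is 5, leaving 1
1: greatest Fibonacci not exceeding it is 1, leaving 0
81788 = 75025 + 4181 + 1597 + 610 + 233 + 89 + 34 + 13 + 5 + 1, which has 10 terms.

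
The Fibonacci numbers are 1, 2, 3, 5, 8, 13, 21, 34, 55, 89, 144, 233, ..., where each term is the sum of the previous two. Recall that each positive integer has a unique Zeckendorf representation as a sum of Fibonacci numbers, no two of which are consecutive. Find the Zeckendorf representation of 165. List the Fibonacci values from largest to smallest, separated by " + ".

largest Fibonacci ≤ 165 is 144; 165 − 144 = 21
largest Fibonacci ≤ 21 is 21; 21 − 21 = 0
So 165 = 144 + 21, with no two terms consecutive in the sequence.

144 + 21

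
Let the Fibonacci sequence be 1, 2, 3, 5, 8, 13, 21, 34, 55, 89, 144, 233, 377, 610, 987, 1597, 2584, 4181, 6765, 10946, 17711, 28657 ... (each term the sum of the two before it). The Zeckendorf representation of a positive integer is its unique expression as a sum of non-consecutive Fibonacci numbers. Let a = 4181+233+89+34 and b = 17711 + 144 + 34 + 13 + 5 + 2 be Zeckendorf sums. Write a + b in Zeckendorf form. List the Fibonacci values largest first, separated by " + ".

17711 + 4181 + 377 + 144 + 21 + 8 + 3 + 1

The two numbers are 4537 and 17909, so their sum is 22446.
take 17711 (≤ 22446); 22446 − 17711 = 4735
take 4181 (≤ 4735); 4735 − 4181 = 554
take 377 (≤ 554); 554 − 377 = 177
take 144 (≤ 177); 177 − 144 = 33
take 21 (≤ 33); 33 − 21 = 12
take 8 (≤ 12); 12 − 8 = 4
take 3 (≤ 4); 4 − 3 = 1
take 1 (≤ 1); 1 − 1 = 0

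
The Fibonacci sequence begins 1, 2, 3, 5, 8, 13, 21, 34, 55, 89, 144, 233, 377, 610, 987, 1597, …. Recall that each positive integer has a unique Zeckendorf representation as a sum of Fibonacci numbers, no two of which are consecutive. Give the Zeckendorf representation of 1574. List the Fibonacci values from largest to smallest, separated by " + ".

987 + 377 + 144 + 55 + 8 + 3

Repeatedly subtract the largest Fibonacci number that fits:
largest Fibonacci ≤ 1574 is 987; 1574 − 987 = 587
largest Fibonacci ≤ 587 is 377; 587 − 377 = 210
largest Fibonacci ≤ 210 is 144; 210 − 144 = 66
largest Fibonacci ≤ 66 is 55; 66 − 55 = 11
largest Fibonacci ≤ 11 is 8; 11 − 8 = 3
largest Fibonacci ≤ 3 is 3; 3 − 3 = 0
So 1574 = 987 + 377 + 144 + 55 + 8 + 3, with no two terms consecutive in the sequence.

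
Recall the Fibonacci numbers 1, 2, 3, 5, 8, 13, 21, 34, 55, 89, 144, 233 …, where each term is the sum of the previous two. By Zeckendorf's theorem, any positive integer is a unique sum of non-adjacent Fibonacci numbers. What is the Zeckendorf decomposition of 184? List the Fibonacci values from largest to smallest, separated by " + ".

184 − 144 = 40
40 − 34 = 6
6 − 5 = 1
1 − 1 = 0
So 184 = 144 + 34 + 5 + 1, with no two terms consecutive in the sequence.

144 + 34 + 5 + 1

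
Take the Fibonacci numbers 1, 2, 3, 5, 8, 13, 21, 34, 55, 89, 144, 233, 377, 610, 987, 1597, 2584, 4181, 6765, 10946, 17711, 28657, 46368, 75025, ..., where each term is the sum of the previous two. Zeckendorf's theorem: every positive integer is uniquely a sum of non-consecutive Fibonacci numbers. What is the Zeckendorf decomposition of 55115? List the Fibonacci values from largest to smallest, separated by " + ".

46368 + 6765 + 1597 + 377 + 8

Greedily peel off the largest Fibonacci term at each step:
largest Fibonacci ≤ 55115 is 46368; 55115 − 46368 = 8747
largest Fibonacci ≤ 8747 is 6765; 8747 − 6765 = 1982
largest Fibonacci ≤ 1982 is 1597; 1982 − 1597 = 385
largest Fibonacci ≤ 385 is 377; 385 − 377 = 8
largest Fibonacci ≤ 8 is 8; 8 − 8 = 0
So 55115 = 46368 + 6765 + 1597 + 377 + 8, with no two terms consecutive in the sequence.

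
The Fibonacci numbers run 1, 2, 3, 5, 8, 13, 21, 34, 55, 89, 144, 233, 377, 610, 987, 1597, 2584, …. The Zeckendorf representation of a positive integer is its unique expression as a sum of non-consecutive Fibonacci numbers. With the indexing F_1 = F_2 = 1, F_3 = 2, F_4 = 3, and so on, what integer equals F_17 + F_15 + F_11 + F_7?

F_17 + F_15 + F_11 + F_7 = 1597 + 610 + 89 + 13 = 2309.

2309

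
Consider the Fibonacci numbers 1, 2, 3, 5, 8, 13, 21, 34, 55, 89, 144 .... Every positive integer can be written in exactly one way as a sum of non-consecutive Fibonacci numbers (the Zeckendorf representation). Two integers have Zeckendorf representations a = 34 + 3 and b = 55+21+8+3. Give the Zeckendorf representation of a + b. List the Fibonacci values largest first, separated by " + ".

The two numbers are 37 and 87, so their sum is 124.
Greedily peel off the largest Fibonacci term at each step:
take 89 (≤ 124); 124 − 89 = 35
take 34 (≤ 35); 35 − 34 = 1
take 1 (≤ 1); 1 − 1 = 0

89 + 34 + 1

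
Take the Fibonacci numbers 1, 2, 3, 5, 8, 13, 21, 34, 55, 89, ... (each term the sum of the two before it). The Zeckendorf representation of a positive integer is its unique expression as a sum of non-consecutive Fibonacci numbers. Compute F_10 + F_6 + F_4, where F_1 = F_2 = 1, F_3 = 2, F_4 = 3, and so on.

F_10 + F_6 + F_4 = 55 + 8 + 3 = 66.

66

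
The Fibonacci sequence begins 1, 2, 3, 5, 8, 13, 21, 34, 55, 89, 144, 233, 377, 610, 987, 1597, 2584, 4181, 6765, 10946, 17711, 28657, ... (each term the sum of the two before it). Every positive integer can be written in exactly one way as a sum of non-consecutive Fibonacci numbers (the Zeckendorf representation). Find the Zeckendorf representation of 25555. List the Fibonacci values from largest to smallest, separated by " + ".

Repeatedly subtract the largest Fibonacci number that fits:
25555: greatest Fibonacci not exceeding it is 17711, leaving 7844
7844: greatest Fibonacci not exceeding it is 6765, leaving 1079
1079: greatest Fibonacci not exceeding it is 987, leaving 92
92: greatest Fibonacci not exceeding it is 89, leaving 3
3: greatest Fibonacci not exceeding it is 3, leaving 0
So 25555 = 17711 + 6765 + 987 + 89 + 3, with no two terms consecutive in the sequence.

17711 + 6765 + 987 + 89 + 3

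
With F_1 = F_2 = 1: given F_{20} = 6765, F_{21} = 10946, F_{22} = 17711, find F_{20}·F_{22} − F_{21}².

6765·17711 − 10946² = 119814915 − 119814916 = -1. (Cassini's identity: F_{k−1}F_{k+1} − F_k² = (−1)^k.)

-1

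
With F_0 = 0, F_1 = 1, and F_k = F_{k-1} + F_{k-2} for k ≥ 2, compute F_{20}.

6765

Iterating the recurrence up to F_{13} = 233 and F_{12} = 144:
F_{14} = F_{13} + F_{12} = 233 + 144 = 377
F_{15} = F_{14} + F_{13} = 377 + 233 = 610
F_{16} = F_{15} + F_{14} = 610 + 377 = 987
F_{17} = F_{16} + F_{15} = 987 + 610 = 1597
F_{18} = F_{17} + F_{16} = 1597 + 987 = 2584
F_{19} = F_{18} + F_{17} = 2584 + 1597 = 4181
F_{20} = F_{19} + F_{18} = 4181 + 2584 = 6765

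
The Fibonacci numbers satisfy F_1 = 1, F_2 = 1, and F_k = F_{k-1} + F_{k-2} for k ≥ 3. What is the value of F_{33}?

3524578

Iterating the recurrence up to F_{28} = 317811 and F_{27} = 196418:
F_{29} = F_{28} + F_{27} = 317811 + 196418 = 514229
F_{30} = F_{29} + F_{28} = 514229 + 317811 = 832040
F_{31} = F_{30} + F_{29} = 832040 + 514229 = 1346269
F_{32} = F_{31} + F_{30} = 1346269 + 832040 = 2178309
F_{33} = F_{32} + F_{31} = 2178309 + 1346269 = 3524578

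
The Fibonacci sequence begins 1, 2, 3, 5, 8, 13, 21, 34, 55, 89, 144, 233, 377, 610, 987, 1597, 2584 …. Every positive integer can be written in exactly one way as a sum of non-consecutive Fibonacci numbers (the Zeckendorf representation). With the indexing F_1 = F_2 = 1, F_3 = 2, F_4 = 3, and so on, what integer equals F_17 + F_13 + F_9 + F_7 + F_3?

F_17 + F_13 + F_9 + F_7 + F_3 = 1597 + 233 + 34 + 13 + 2 = 1879.

1879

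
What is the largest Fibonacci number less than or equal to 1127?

987 ≤ 1127 < 1597, so the largest Fibonacci number not exceeding 1127 is 987.

987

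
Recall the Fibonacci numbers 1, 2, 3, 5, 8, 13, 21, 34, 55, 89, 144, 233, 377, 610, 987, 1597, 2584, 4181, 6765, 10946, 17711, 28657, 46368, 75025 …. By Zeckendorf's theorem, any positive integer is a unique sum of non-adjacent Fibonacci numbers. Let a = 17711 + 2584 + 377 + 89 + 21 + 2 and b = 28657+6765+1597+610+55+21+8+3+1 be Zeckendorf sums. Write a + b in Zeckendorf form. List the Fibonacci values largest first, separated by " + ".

The two numbers are 20784 and 37717, so their sum is 58501.
46368 ≤ 58501 < 75025, so take 46368; remainder 12133
10946 ≤ 12133 < 17711, so take 10946; remainder 1187
987 ≤ 1187 < 1597, so take 987; remainder 200
144 ≤ 200 < 233, so take 144; remainder 56
55 ≤ 56 < 89, so take 55; remainder 1
1 ≤ 1 < 2, so take 1; remainder 0

46368 + 10946 + 987 + 144 + 55 + 1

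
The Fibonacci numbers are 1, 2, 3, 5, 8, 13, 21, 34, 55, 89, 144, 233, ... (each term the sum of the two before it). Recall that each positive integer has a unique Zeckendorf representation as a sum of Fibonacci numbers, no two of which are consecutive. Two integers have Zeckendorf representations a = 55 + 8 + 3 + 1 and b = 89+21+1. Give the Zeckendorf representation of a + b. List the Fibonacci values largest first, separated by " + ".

The two numbers are 67 and 111, so their sum is 178.
Repeatedly subtract the largest Fibonacci number that fits:
144 ≤ 178 < 233, so take 144; remainder 34
34 ≤ 34 < 55, so take 34; remainder 0

144 + 34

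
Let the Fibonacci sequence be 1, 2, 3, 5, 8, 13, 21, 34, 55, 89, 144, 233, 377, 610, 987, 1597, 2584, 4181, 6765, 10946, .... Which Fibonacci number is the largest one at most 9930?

6765 ≤ 9930 < 10946, so the largest Fibonacci number not exceeding 9930 is 6765.

6765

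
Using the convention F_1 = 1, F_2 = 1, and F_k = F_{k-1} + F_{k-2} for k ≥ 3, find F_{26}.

121393

Iterating the recurrence up to F_{22} = 17711 and F_{21} = 10946:
F_{23} = F_{22} + F_{21} = 17711 + 10946 = 28657
F_{24} = F_{23} + F_{22} = 28657 + 17711 = 46368
F_{25} = F_{24} + F_{23} = 46368 + 28657 = 75025
F_{26} = F_{25} + F_{24} = 75025 + 46368 = 121393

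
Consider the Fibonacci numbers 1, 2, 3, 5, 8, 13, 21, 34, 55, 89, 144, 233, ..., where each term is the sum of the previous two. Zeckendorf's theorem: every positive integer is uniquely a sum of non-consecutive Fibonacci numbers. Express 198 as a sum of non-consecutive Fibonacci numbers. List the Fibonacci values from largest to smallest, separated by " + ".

144 + 34 + 13 + 5 + 2

144 ≤ 198 < 233, so take 144; remainder 54
34 ≤ 54 < 55, so take 34; remainder 20
13 ≤ 20 < 21, so take 13; remainder 7
5 ≤ 7 < 8, so take 5; remainder 2
2 ≤ 2 < 3, so take 2; remainder 0
So 198 = 144 + 34 + 13 + 5 + 2, with no two terms consecutive in the sequence.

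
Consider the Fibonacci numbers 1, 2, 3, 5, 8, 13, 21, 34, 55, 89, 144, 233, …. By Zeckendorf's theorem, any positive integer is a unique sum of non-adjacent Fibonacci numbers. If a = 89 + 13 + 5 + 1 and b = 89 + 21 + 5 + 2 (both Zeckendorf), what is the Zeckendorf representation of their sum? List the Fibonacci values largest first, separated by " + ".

The two numbers are 108 and 117, so their sum is 225.
Greedy algorithm:
225: greatest Fibonacci not exceeding it is 144, leaving 81
81: greatest Fibonacci not exceeding it is 55, leaving 26
26: greatest Fibonacci not exceeding it is 21, leaving 5
5: greatest Fibonacci not exceeding it is 5, leaving 0

144 + 55 + 21 + 5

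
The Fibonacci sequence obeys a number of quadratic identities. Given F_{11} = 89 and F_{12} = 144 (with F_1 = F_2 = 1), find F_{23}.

By F_{2k+1} = F_k² + F_{k+1}²: F_{23} = 89² + 144² = 7921 + 20736 = 28657.

28657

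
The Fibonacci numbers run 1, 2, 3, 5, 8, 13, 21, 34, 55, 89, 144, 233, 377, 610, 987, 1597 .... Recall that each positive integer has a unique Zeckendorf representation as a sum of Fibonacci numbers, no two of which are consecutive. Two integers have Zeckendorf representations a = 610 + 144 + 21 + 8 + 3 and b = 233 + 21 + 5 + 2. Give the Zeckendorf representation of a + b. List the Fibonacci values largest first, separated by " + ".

987 + 55 + 5

The two numbers are 786 and 261, so their sum is 1047.
Repeatedly subtract the largest Fibonacci number that fits:
take 987 (≤ 1047); 1047 − 987 = 60
take 55 (≤ 60); 60 − 55 = 5
take 5 (≤ 5); 5 − 5 = 0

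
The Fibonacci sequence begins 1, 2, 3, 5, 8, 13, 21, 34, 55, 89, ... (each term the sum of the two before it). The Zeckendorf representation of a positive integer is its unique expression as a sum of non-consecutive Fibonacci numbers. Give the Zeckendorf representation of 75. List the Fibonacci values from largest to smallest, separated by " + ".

55 + 13 + 5 + 2

Greedily peel off the largest Fibonacci term at each step:
subtract 55 from 75: 20 remains
subtract 13 from 20: 7 remains
subtract 5 from 7: 2 remains
subtract 2 from 2: 0 remains
So 75 = 55 + 13 + 5 + 2, with no two terms consecutive in the sequence.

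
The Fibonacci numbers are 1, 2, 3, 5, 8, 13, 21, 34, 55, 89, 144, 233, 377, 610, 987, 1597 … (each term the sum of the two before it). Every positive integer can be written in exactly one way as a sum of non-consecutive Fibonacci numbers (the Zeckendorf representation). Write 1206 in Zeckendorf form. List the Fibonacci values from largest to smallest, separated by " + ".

Greedily peel off the largest Fibonacci term at each step:
987 ≤ 1206 < 1597, so take 987; remainder 219
144 ≤ 219 < 233, so take 144; remainder 75
55 ≤ 75 < 89, so take 55; remainder 20
13 ≤ 20 < 21, so take 13; remainder 7
5 ≤ 7 < 8, so take 5; remainder 2
2 ≤ 2 < 3, so take 2; remainder 0
So 1206 = 987 + 144 + 55 + 13 + 5 + 2, with no two terms consecutive in the sequence.

987 + 144 + 55 + 13 + 5 + 2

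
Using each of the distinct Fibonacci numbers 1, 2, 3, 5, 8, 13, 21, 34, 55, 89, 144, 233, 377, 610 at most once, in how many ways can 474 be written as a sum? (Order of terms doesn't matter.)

18

474 = 377+89+8 = 377+89+5+3 = 377+55+34+8 = … (15 more), for 18 in all.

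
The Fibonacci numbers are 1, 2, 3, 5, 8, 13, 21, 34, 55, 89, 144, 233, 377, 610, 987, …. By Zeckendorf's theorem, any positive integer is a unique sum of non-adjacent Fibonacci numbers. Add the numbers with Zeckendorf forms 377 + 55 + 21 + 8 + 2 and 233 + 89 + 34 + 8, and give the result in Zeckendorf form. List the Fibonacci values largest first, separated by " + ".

The two numbers are 463 and 364, so their sum is 827.
Greedy algorithm:
610 ≤ 827 < 987, so take 610; remainder 217
144 ≤ 217 < 233, so take 144; remainder 73
55 ≤ 73 < 89, so take 55; remainder 18
13 ≤ 18 < 21, so take 13; remainder 5
5 ≤ 5 < 8, so take 5; remainder 0

610 + 144 + 55 + 13 + 5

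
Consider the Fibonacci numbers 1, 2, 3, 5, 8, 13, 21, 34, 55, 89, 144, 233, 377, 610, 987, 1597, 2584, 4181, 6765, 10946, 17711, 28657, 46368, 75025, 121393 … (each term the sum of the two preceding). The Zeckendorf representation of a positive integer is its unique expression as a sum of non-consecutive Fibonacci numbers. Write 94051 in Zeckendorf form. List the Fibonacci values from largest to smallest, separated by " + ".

75025 + 17711 + 987 + 233 + 89 + 5 + 1

Repeatedly subtract the largest Fibonacci number that fits:
94051: greatest Fibonacci not exceeding it is 75025, leaving 19026
19026: greatest Fibonacci not exceeding it is 17711, leaving 1315
1315: greatest Fibonacci not exceeding it is 987, leaving 328
328: greatest Fibonacci not exceeding it is 233, leaving 95
95: greatest Fibonacci not exceeding it is 89, leaving 6
6: greatest Fibonacci not exceeding it is 5, leaving 1
1: greatest Fibonacci not exceeding it is 1, leaving 0
So 94051 = 75025 + 17711 + 987 + 233 + 89 + 5 + 1, with no two terms consecutive in the sequence.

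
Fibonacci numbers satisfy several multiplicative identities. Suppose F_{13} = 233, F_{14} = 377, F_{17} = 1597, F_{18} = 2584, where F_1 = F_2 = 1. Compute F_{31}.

1346269

By the addition formula F_{m+n} = F_m F_{n+1} + F_{m−1} F_n with m=18, n=13: F_{31} = 2584·377 + 1597·233 = 974168 + 372101 = 1346269.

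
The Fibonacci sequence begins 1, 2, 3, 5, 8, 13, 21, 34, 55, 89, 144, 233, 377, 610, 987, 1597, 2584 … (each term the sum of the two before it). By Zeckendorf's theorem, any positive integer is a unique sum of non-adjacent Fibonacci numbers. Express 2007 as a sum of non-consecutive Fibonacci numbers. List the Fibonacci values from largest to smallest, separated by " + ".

subtract 1597 from 2007: 410 remains
subtract 377 from 410: 33 remains
subtract 21 from 33: 12 remains
subtract 8 from 12: 4 remains
subtract 3 from 4: 1 remains
subtract 1 from 1: 0 remains
So 2007 = 1597 + 377 + 21 + 8 + 3 + 1, with no two terms consecutive in the sequence.

1597 + 377 + 21 + 8 + 3 + 1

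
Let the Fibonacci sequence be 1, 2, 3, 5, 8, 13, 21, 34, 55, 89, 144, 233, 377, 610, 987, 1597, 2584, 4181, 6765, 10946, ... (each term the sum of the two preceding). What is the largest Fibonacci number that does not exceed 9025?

6765 ≤ 9025 < 10946, so the largest Fibonacci number not exceeding 9025 is 6765.

6765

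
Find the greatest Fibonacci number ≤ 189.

144

144 ≤ 189 < 233, so the largest Fibonacci number not exceeding 189 is 144.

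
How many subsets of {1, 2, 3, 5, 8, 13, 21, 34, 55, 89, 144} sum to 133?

Starting from the Zeckendorf form and repeatedly splitting a term F_k into F_{k−1} + F_{k−2} (when neither is already used) reaches every representation.
133 = 89+34+8+2 = 89+34+5+3+2 = 89+21+13+8+2 = 89+21+13+5+3+2 = … (2 more), for 6 in all.

6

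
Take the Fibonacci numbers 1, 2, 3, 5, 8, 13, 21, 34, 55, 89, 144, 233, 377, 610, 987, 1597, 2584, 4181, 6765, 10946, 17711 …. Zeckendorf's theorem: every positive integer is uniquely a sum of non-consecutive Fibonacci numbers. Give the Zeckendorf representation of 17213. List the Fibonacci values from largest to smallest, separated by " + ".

10946 + 4181 + 1597 + 377 + 89 + 21 + 2

take 10946 (≤ 17213); 17213 − 10946 = 6267
take 4181 (≤ 6267); 6267 − 4181 = 2086
take 1597 (≤ 2086); 2086 − 1597 = 489
take 377 (≤ 489); 489 − 377 = 112
take 89 (≤ 112); 112 − 89 = 23
take 21 (≤ 23); 23 − 21 = 2
take 2 (≤ 2); 2 − 2 = 0
So 17213 = 10946 + 4181 + 1597 + 377 + 89 + 21 + 2, with no two terms consecutive in the sequence.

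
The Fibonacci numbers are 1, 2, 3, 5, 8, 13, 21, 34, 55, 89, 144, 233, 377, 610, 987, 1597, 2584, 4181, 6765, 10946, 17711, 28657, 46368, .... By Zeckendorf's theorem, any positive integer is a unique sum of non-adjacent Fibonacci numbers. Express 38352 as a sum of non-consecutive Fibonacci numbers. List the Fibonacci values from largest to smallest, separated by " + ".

largest Fibonacci ≤ 38352 is 28657; 38352 − 28657 = 9695
largest Fibonacci ≤ 9695 is 6765; 9695 − 6765 = 2930
largest Fibonacci ≤ 2930 is 2584; 2930 − 2584 = 346
largest Fibonacci ≤ 346 is 233; 346 − 233 = 113
largest Fibonacci ≤ 113 is 89; 113 − 89 = 24
largest Fibonacci ≤ 24 is 21; 24 − 21 = 3
largest Fibonacci ≤ 3 is 3; 3 − 3 = 0
So 38352 = 28657 + 6765 + 2584 + 233 + 89 + 21 + 3, with no two terms consecutive in the sequence.

28657 + 6765 + 2584 + 233 + 89 + 21 + 3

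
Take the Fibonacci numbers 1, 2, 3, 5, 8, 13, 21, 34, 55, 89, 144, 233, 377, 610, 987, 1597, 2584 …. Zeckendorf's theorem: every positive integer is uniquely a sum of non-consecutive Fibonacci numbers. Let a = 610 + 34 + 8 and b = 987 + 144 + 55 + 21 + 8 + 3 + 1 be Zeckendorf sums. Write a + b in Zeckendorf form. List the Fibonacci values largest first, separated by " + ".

1597 + 233 + 34 + 5 + 2

The two numbers are 652 and 1219, so their sum is 1871.
take 1597 (≤ 1871); 1871 − 1597 = 274
take 233 (≤ 274); 274 − 233 = 41
take 34 (≤ 41); 41 − 34 = 7
take 5 (≤ 7); 7 − 5 = 2
take 2 (≤ 2); 2 − 2 = 0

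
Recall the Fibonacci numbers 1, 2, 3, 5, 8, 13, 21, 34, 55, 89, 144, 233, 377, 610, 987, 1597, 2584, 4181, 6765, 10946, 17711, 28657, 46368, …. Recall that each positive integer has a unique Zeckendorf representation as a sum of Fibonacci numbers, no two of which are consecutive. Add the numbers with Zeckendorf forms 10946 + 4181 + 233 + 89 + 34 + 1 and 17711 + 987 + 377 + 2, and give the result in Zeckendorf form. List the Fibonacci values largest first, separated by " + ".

The two numbers are 15484 and 19077, so their sum is 34561.
Repeatedly subtract the largest Fibonacci number that fits:
take 28657 (≤ 34561); 34561 − 28657 = 5904
take 4181 (≤ 5904); 5904 − 4181 = 1723
take 1597 (≤ 1723); 1723 − 1597 = 126
take 89 (≤ 126); 126 − 89 = 37
take 34 (≤ 37); 37 − 34 = 3
take 3 (≤ 3); 3 − 3 = 0

28657 + 4181 + 1597 + 89 + 34 + 3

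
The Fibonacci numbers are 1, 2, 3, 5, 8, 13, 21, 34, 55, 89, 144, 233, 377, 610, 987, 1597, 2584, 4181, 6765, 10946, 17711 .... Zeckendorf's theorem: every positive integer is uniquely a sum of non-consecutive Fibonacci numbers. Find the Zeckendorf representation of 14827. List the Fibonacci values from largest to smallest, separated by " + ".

subtract 10946 from 14827: 3881 remains
subtract 2584 from 3881: 1297 remains
subtract 987 from 1297: 310 remains
subtract 233 from 310: 77 remains
subtract 55 from 77: 22 remains
subtract 21 from 22: 1 remains
subtract 1 from 1: 0 remains
So 14827 = 10946 + 2584 + 987 + 233 + 55 + 21 + 1, with no two terms consecutive in the sequence.

10946 + 2584 + 987 + 233 + 55 + 21 + 1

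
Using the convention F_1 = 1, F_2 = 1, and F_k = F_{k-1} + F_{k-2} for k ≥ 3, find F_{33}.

3524578

Iterating the recurrence up to F_{28} = 317811 and F_{27} = 196418:
F_{29} = F_{28} + F_{27} = 317811 + 196418 = 514229
F_{30} = F_{29} + F_{28} = 514229 + 317811 = 832040
F_{31} = F_{30} + F_{29} = 832040 + 514229 = 1346269
F_{32} = F_{31} + F_{30} = 1346269 + 832040 = 2178309
F_{33} = F_{32} + F_{31} = 2178309 + 1346269 = 3524578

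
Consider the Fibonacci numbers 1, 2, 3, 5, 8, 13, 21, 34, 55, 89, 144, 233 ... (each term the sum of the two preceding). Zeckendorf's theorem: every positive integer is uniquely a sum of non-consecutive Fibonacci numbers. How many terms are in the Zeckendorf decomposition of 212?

Greedy algorithm:
212 − 144 = 68
68 − 55 = 13
13 − 13 = 0
212 = 144 + 55 + 13, which has 3 terms.

3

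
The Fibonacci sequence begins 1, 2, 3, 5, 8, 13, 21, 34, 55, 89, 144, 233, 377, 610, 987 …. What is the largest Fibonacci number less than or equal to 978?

610 ≤ 978 < 987, so the largest Fibonacci number not exceeding 978 is 610.

610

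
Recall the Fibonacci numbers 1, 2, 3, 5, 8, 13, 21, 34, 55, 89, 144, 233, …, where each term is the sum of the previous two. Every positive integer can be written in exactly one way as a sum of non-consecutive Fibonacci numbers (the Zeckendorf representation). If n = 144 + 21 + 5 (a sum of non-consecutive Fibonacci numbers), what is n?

170

144 + 21 + 5 = 170.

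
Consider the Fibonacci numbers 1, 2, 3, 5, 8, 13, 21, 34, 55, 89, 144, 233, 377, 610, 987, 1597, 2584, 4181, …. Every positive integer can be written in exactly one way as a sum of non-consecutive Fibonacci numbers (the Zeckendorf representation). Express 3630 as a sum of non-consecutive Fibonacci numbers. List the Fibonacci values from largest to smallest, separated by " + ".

Greedily peel off the largest Fibonacci term at each step:
largest Fibonacci ≤ 3630 is 2584; 3630 − 2584 = 1046
largest Fibonacci ≤ 1046 is 987; 1046 − 987 = 59
largest Fibonacci ≤ 59 is 55; 59 − 55 = 4
largest Fibonacci ≤ 4 is 3; 4 − 3 = 1
largest Fibonacci ≤ 1 is 1; 1 − 1 = 0
So 3630 = 2584 + 987 + 55 + 3 + 1, with no two terms consecutive in the sequence.

2584 + 987 + 55 + 3 + 1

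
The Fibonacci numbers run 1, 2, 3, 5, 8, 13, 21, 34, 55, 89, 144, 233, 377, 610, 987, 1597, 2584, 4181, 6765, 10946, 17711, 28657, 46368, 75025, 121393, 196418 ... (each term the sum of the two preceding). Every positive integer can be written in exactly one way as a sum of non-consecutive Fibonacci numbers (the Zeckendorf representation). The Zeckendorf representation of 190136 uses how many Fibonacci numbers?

9

190136 − 121393 = 68743
68743 − 46368 = 22375
22375 − 17711 = 4664
4664 − 4181 = 483
483 − 377 = 106
106 − 89 = 17
17 − 13 = 4
4 − 3 = 1
1 − 1 = 0
190136 = 121393 + 46368 + 17711 + 4181 + 377 + 89 + 13 + 3 + 1, which has 9 terms.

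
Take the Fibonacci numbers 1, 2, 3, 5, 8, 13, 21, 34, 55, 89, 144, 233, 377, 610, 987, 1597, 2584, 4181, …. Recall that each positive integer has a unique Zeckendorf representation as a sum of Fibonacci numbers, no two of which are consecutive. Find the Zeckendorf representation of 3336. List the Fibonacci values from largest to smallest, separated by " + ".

Greedily peel off the largest Fibonacci term at each step:
take 2584 (≤ 3336); 3336 − 2584 = 752
take 610 (≤ 752); 752 − 610 = 142
take 89 (≤ 142); 142 − 89 = 53
take 34 (≤ 53); 53 − 34 = 19
take 13 (≤ 19); 19 − 13 = 6
take 5 (≤ 6); 6 − 5 = 1
take 1 (≤ 1); 1 − 1 = 0
So 3336 = 2584 + 610 + 89 + 34 + 13 + 5 + 1, with no two terms consecutive in the sequence.

2584 + 610 + 89 + 34 + 13 + 5 + 1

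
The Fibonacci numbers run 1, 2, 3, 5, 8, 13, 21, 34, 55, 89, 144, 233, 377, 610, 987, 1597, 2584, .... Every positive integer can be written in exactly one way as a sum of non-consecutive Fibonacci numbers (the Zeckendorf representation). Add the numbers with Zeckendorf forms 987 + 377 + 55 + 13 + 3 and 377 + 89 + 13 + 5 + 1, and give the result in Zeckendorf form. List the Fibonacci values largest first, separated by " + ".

The two numbers are 1435 and 485, so their sum is 1920.
Repeatedly subtract the largest Fibonacci number that fits:
take 1597 (≤ 1920); 1920 − 1597 = 323
take 233 (≤ 323); 323 − 233 = 90
take 89 (≤ 90); 90 − 89 = 1
take 1 (≤ 1); 1 − 1 = 0

1597 + 233 + 89 + 1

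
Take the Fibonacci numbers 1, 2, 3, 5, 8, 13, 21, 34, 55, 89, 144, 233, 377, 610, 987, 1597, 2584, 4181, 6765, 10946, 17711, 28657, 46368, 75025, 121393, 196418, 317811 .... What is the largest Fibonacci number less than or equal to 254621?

196418

196418 ≤ 254621 < 317811, so the largest Fibonacci number not exceeding 254621 is 196418.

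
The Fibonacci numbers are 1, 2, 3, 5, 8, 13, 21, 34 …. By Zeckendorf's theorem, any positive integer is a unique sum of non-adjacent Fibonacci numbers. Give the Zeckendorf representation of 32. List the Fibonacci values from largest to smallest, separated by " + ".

Repeatedly subtract the largest Fibonacci number that fits:
32: greatest Fibonacci not exceeding it is 21, leaving 11
11: greatest Fibonacci not exceeding it is 8, leaving 3
3: greatest Fibonacci not exceeding it is 3, leaving 0
So 32 = 21 + 8 + 3, with no two terms consecutive in the sequence.

21 + 8 + 3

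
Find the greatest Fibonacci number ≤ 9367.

6765

6765 ≤ 9367 < 10946, so the largest Fibonacci number not exceeding 9367 is 6765.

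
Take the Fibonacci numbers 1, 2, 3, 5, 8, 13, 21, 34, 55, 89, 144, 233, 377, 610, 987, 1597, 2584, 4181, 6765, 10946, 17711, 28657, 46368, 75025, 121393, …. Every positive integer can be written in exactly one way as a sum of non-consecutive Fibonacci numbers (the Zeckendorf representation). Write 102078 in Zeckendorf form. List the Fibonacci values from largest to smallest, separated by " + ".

Repeatedly subtract the largest Fibonacci number that fits:
take 75025 (≤ 102078); 102078 − 75025 = 27053
take 17711 (≤ 27053); 27053 − 17711 = 9342
take 6765 (≤ 9342); 9342 − 6765 = 2577
take 1597 (≤ 2577); 2577 − 1597 = 980
take 610 (≤ 980); 980 − 610 = 370
take 233 (≤ 370); 370 − 233 = 137
take 89 (≤ 137); 137 − 89 = 48
take 34 (≤ 48); 48 − 34 = 14
take 13 (≤ 14); 14 − 13 = 1
take 1 (≤ 1); 1 − 1 = 0
So 102078 = 75025 + 17711 + 6765 + 1597 + 610 + 233 + 89 + 34 + 13 + 1, with no two terms consecutive in the sequence.

75025 + 17711 + 6765 + 1597 + 610 + 233 + 89 + 34 + 13 + 1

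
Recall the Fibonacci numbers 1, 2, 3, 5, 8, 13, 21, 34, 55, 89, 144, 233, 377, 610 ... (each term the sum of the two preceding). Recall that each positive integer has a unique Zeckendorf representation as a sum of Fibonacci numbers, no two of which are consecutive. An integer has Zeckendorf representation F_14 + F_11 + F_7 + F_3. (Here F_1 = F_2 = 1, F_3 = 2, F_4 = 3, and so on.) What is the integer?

481

F_14 + F_11 + F_7 + F_3 = 377 + 89 + 13 + 2 = 481.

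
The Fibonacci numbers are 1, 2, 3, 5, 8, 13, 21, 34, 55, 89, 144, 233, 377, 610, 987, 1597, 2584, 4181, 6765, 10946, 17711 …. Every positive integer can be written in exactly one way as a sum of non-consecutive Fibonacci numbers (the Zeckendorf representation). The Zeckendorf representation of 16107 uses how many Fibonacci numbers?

8

take 10946 (≤ 16107); 16107 − 10946 = 5161
take 4181 (≤ 5161); 5161 − 4181 = 980
take 610 (≤ 980); 980 − 610 = 370
take 233 (≤ 370); 370 − 233 = 137
take 89 (≤ 137); 137 − 89 = 48
take 34 (≤ 48); 48 − 34 = 14
take 13 (≤ 14); 14 − 13 = 1
take 1 (≤ 1); 1 − 1 = 0
16107 = 10946 + 4181 + 610 + 233 + 89 + 34 + 13 + 1, which has 8 terms.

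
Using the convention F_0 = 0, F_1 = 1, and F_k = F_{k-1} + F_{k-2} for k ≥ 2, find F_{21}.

10946

Iterating the recurrence up to F_{15} = 610 and F_{14} = 377:
F_{16} = F_{15} + F_{14} = 610 + 377 = 987
F_{17} = F_{16} + F_{15} = 987 + 610 = 1597
F_{18} = F_{17} + F_{16} = 1597 + 987 = 2584
F_{19} = F_{18} + F_{17} = 2584 + 1597 = 4181
F_{20} = F_{19} + F_{18} = 4181 + 2584 = 6765
F_{21} = F_{20} + F_{19} = 6765 + 4181 = 10946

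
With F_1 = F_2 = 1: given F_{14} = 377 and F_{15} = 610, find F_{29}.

514229

By F_{2k+1} = F_k² + F_{k+1}²: F_{29} = 377² + 610² = 142129 + 372100 = 514229.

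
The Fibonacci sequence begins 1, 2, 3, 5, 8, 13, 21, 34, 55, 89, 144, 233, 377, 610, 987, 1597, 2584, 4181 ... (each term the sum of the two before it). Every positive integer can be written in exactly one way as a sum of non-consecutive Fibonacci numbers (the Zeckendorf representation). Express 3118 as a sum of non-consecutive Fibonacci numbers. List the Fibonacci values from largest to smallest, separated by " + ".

take 2584 (≤ 3118); 3118 − 2584 = 534
take 377 (≤ 534); 534 − 377 = 157
take 144 (≤ 157); 157 − 144 = 13
take 13 (≤ 13); 13 − 13 = 0
So 3118 = 2584 + 377 + 144 + 13, with no two terms consecutive in the sequence.

2584 + 377 + 144 + 13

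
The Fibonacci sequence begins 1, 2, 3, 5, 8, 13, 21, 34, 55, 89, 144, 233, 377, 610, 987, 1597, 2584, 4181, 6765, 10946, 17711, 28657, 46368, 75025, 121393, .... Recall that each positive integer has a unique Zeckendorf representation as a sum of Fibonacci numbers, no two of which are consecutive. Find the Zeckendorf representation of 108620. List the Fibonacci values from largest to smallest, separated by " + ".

75025 + 28657 + 4181 + 610 + 144 + 3

largest Fibonacci ≤ 108620 is 75025; 108620 − 75025 = 33595
largest Fibonacci ≤ 33595 is 28657; 33595 − 28657 = 4938
largest Fibonacci ≤ 4938 is 4181; 4938 − 4181 = 757
largest Fibonacci ≤ 757 is 610; 757 − 610 = 147
largest Fibonacci ≤ 147 is 144; 147 − 144 = 3
largest Fibonacci ≤ 3 is 3; 3 − 3 = 0
So 108620 = 75025 + 28657 + 4181 + 610 + 144 + 3, with no two terms consecutive in the sequence.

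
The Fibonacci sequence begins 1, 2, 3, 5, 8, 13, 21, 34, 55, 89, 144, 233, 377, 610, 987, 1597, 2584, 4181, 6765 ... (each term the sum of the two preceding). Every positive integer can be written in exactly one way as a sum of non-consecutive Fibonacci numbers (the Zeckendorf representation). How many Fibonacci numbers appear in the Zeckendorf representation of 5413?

largest Fibonacci ≤ 5413 is 4181; 5413 − 4181 = 1232
largest Fibonacci ≤ 1232 is 987; 1232 − 987 = 245
largest Fibonacci ≤ 245 is 233; 245 − 233 = 12
largest Fibonacci ≤ 12 is 8; 12 − 8 = 4
largest Fibonacci ≤ 4 is 3; 4 − 3 = 1
largest Fibonacci ≤ 1 is 1; 1 − 1 = 0
5413 = 4181 + 987 + 233 + 8 + 3 + 1, which has 6 terms.

6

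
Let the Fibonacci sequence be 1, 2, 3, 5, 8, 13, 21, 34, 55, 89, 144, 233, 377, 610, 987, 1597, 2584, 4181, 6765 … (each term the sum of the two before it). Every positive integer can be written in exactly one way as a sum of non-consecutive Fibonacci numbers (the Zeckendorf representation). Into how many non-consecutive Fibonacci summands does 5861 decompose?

6

Greedily peel off the largest Fibonacci term at each step:
4181 ≤ 5861 < 6765, so take 4181; remainder 1680
1597 ≤ 1680 < 2584, so take 1597; remainder 83
55 ≤ 83 < 89, so take 55; remainder 28
21 ≤ 28 < 34, so take 21; remainder 7
5 ≤ 7 < 8, so take 5; remainder 2
2 ≤ 2 < 3, so take 2; remainder 0
5861 = 4181 + 1597 + 55 + 21 + 5 + 2, which has 6 terms.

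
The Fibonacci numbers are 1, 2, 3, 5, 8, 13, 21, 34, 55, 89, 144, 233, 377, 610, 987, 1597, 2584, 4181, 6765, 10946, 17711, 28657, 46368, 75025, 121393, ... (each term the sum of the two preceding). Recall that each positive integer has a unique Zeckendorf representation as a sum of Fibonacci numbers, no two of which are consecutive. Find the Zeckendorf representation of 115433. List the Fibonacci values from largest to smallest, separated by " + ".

Greedy algorithm:
75025 ≤ 115433 < 121393, so take 75025; remainder 40408
28657 ≤ 40408 < 46368, so take 28657; remainder 11751
10946 ≤ 11751 < 17711, so take 10946; remainder 805
610 ≤ 805 < 987, so take 610; remainder 195
144 ≤ 195 < 233, so take 144; remainder 51
34 ≤ 51 < 55, so take 34; remainder 17
13 ≤ 17 < 21, so take 13; remainder 4
3 ≤ 4 < 5, so take 3; remainder 1
1 ≤ 1 < 2, so take 1; remainder 0
So 115433 = 75025 + 28657 + 10946 + 610 + 144 + 34 + 13 + 3 + 1, with no two terms consecutive in the sequence.

75025 + 28657 + 10946 + 610 + 144 + 34 + 13 + 3 + 1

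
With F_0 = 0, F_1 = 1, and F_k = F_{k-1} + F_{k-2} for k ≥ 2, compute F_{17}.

1597

Iterating the recurrence up to F_{12} = 144 and F_{11} = 89:
F_{13} = F_{12} + F_{11} = 144 + 89 = 233
F_{14} = F_{13} + F_{12} = 233 + 144 = 377
F_{15} = F_{14} + F_{13} = 377 + 233 = 610
F_{16} = F_{15} + F_{14} = 610 + 377 = 987
F_{17} = F_{16} + F_{15} = 987 + 610 = 1597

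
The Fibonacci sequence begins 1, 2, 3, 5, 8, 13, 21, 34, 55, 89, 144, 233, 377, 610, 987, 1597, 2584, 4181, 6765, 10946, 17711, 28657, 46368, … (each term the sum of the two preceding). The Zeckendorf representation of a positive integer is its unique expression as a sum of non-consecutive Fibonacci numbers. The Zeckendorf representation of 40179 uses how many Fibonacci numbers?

Greedily peel off the largest Fibonacci term at each step:
28657 ≤ 40179 < 46368, so take 28657; remainder 11522
10946 ≤ 11522 < 17711, so take 10946; remainder 576
377 ≤ 576 < 610, so take 377; remainder 199
144 ≤ 199 < 233, so take 144; remainder 55
55 ≤ 55 < 89, so take 55; remainder 0
40179 = 28657 + 10946 + 377 + 144 + 55, which has 5 terms.

5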